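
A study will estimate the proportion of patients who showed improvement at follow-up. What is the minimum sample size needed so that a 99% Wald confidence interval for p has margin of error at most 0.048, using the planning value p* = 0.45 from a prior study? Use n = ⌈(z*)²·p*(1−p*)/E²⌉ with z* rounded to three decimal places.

n = 713

z* = 2.576 at the 99% level.
p*(1−p*) = 0.45·0.55 = 0.2475.
(z*)²·p*(1−p*)/E² = 6.635776·0.2475/0.002304 = 712.828.
Rounding up, n = 713.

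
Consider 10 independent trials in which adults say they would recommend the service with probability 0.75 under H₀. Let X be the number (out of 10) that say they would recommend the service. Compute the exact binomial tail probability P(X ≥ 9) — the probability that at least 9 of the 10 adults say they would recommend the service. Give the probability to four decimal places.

P = 0.2440

X is binomial with n = 10 and p = 0.75.
P(X ≥ 9) = C(10,9)·0.75^9·0.25^1 + C(10,10)·0.75^10·0.25^0.
= 0.187712 + 0.056314 = 0.2440.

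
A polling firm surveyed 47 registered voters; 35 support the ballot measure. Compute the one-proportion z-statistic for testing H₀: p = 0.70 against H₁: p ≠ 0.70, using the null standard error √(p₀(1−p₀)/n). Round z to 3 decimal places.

z = 0.668

The sample proportion is 35/47 = 0.74468.
Null standard error: √(0.70·0.30/47) = √0.004468085 = 0.066844.
z = (0.74468 − 0.70)/0.066844 = 0.04468/0.066844 = 0.668.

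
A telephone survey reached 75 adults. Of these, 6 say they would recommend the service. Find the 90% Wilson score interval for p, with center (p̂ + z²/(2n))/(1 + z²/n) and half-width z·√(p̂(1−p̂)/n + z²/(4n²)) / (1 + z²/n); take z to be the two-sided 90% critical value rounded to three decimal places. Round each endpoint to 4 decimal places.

(0.0419, 0.1473)

p̂ = 6/75 = 0.08000; z = 1.645, so z² = 2.706025.
1 + z²/n = 1.036080.
Center = (0.08000 + 0.018040)/1.036080 = 0.09463.
Radicand: p̂(1−p̂)/n + z²/(4n²) = 0.000981333 + 0.000120268 = 0.001101601.
Half-width = 1.645·√0.001101601/1.036080 = 0.05270.
So the interval runs from 0.0419 to 0.1473.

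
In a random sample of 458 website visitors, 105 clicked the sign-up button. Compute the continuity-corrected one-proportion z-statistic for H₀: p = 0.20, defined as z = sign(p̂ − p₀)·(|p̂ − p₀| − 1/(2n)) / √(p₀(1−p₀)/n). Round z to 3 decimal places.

p̂ = 105/458 = 0.22926. p̂ − p₀ = 0.029258.
Continuity correction 1/(2n) = 1/916 = 0.001092.
Corrected numerator: |0.029258| − 0.001092 = 0.028166.
SE₀ = √(0.20·0.80/458) = 0.018691.
z = +0.028166/0.018691 = 1.507.

z = 1.507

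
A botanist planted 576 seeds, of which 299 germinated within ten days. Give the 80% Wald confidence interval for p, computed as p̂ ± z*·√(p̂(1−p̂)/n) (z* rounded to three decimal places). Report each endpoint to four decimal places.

Sample proportion p̂ = 299/576 = 0.51910.
Standard error of p̂: √(0.249635/576) = √0.000433395 = 0.020818.
For 80% confidence, z* = 1.282.
Margin = 1.282·0.020818 = 0.02669.
CI: 0.51910 ± 0.02669 = (0.4924, 0.5458).

(0.4924, 0.5458)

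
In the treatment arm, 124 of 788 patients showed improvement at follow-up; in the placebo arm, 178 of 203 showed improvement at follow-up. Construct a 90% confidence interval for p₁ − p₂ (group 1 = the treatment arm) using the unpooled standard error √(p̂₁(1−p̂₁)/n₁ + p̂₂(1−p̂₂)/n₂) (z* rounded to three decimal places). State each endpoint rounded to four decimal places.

p̂₁ = 124/788 = 0.15736, p̂₂ = 178/203 = 0.87685; p̂₁ − p̂₂ = -0.71949.
Unpooled SE = √(p̂₁(1−p̂₁)/n₁ + p̂₂(1−p̂₂)/n₂) = √(0.000168272 + 0.000531951) = 0.026462.
The 90% critical value is z* = 1.645. Margin of error = 0.04353.
Interval: -0.71949 ± 0.04353 → (-0.7630, -0.6760).

(-0.7630, -0.6760)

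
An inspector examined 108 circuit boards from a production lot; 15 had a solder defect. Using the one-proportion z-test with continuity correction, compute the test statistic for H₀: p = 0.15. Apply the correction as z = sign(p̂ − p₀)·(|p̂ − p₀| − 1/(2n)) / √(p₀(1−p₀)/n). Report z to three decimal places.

z = -0.189

Sample proportion p̂ = 15/108 = 0.13889. p̂ − p₀ = -0.011111.
1/(2n) = 0.004630.
Corrected numerator: |-0.011111| − 0.004630 = 0.006481.
Under H₀, SE = √(p₀(1−p₀)/n) = √(0.15·0.85/108) = √0.001180556 = 0.034359.
z = −0.006481/0.034359 = -0.189.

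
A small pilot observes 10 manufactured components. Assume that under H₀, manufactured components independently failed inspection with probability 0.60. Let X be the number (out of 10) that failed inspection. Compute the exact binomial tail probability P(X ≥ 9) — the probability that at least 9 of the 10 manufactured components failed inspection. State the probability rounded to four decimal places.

P = 0.0464

X is binomial with n = 10 and p = 0.60.
P(X ≥ 9) = C(10,9)·0.60^9·0.40^1 + C(10,10)·0.60^10·0.40^0.
= 0.040311 + 0.006047 = 0.0464.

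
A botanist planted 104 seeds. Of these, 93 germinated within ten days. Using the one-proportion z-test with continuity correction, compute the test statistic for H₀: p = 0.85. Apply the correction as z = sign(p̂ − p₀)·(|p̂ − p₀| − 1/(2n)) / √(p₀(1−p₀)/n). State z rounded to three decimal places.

The sample proportion is 93/104 = 0.89423. p̂ − p₀ = 0.044231.
Continuity correction 1/(2n) = 1/208 = 0.004808.
Corrected numerator: |0.044231| − 0.004808 = 0.039423.
Null standard error: √(0.85·0.15/104) = √0.001225962 = 0.035014.
z = (+)0.039423/0.035014 = 1.126.

z = 1.126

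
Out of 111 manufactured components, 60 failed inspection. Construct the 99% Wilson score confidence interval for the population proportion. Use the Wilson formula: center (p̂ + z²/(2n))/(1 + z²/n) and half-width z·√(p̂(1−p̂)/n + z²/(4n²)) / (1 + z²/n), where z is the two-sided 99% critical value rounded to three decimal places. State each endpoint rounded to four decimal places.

p̂ = 60/111 = 0.54054; z = 2.576, so z² = 6.635776.
Denominator 1 + z²/n = 1 + 6.635776/111 = 1.059782.
Center = (0.54054 + 0.029891)/1.059782 = 0.53825.
Radicand: p̂(1−p̂)/n + z²/(4n²) = 0.002237446 + 0.000134644 = 0.002372090.
Half-width = z·√(radicand)/denom = 2.576·0.048704/1.059782 = 0.11838.
CI: 0.53825 ± 0.11838 = (0.4199, 0.6566).

(0.4199, 0.6566)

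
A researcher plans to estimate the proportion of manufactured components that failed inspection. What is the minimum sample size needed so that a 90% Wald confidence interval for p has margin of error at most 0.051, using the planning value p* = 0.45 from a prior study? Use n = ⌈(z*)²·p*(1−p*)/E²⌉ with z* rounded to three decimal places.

n = 258

z* = 1.645 at the 90% level.
p*(1−p*) = 0.45·0.55 = 0.2475.
Required n before rounding: 2.706025 × 0.2475 / 0.051² = 257.494.
⌈257.494⌉ = 258.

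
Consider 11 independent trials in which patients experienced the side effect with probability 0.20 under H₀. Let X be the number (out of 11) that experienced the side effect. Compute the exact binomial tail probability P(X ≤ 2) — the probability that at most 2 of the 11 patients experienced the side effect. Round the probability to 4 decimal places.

P = 0.6174

X ~ Binomial(n=11, p=0.20).
P(X ≤ 2) = C(11,0)·0.20^0·0.80^11 + C(11,1)·0.20^1·0.80^10 + C(11,2)·0.20^2·0.80^9.
= 0.085899 + 0.236223 + 0.295279 = 0.6174.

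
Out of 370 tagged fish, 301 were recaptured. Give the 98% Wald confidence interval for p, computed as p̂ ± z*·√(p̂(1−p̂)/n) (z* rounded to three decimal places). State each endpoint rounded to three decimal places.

(0.766, 0.861)

Sample proportion p̂ = 301/370 = 0.81351.
SE(p̂) = √(0.81351·0.18649/370) = 0.020249.
z* = 2.326 at the 98% level.
Margin of error: 2.326 × 0.020249 = 0.04710.
CI: 0.81351 ± 0.04710 = (0.766, 0.861).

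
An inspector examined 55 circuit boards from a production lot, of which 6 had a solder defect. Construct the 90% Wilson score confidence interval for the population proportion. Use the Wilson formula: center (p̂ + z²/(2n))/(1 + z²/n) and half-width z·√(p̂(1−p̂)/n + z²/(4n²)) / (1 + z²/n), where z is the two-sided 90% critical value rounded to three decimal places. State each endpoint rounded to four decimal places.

(0.0575, 0.1974)

p̂ = 6/55 = 0.10909; z = 1.645, so z² = 2.706025.
1 + z²/n = 1.049200.
Center = (0.10909 + 0.024600)/1.049200 = 0.12742.
Radicand: p̂(1−p̂)/n + z²/(4n²) = 0.001767092 + 0.000223638 = 0.001990730.
Half-width = 1.645·√0.001990730/1.049200 = 0.06995.
So the interval runs from 0.0575 to 0.1974.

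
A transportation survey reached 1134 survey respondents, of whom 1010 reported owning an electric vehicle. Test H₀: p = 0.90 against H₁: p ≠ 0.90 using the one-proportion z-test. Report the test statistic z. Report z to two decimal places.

z = -1.05

Sample proportion p̂ = 1010/1134 = 0.89065.
Null standard error: √(0.90·0.10/1134) = √0.000079365 = 0.008909.
z = (p̂ − p₀)/SE = (0.89065 − 0.90)/0.008909 = -1.05.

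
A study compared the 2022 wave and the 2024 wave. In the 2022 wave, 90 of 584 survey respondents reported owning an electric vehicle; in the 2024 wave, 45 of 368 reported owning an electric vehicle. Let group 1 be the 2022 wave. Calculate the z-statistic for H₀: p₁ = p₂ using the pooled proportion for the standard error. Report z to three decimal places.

p̂₁ = 90/584 = 0.15411, p̂₂ = 45/368 = 0.12228.
Pooled p̂ = (90+45)/(584+368) = 135/952 = 0.14181.
SE = √[p̂(1−p̂)(1/n₁+1/n₂)] = √[0.14181·0.85819·(1/584+1/368)] ≈ 0.023218.
z = (p̂₁ − p̂₂)/SE = (0.15411 − 0.12228)/0.023218 = 0.03183/0.023218 = 1.371.

z = 1.371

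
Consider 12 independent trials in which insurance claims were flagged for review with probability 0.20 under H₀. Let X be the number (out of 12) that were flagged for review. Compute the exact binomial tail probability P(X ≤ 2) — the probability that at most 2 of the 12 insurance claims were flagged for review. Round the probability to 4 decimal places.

X ~ Binomial(n=12, p=0.20).
P(X ≤ 2) = C(12,0)·0.20^0·0.80^12 + C(12,1)·0.20^1·0.80^11 + C(12,2)·0.20^2·0.80^10.
= 0.068719 + 0.206158 + 0.283468 = 0.5583.

P = 0.5583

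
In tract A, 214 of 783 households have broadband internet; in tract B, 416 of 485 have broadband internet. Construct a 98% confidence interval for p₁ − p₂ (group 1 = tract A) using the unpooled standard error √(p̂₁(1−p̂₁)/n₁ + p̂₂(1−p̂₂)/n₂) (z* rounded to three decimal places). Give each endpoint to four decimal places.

(-0.6367, -0.5321)

p̂₁ = 0.27331, p̂₂ = 0.85773, so the observed difference is -0.58442.
SE = √(0.000253653 + 0.000251604) = √0.000505257 = 0.022478.
For 98% confidence, z* = 2.326. Margin of error = 0.05228.
So the interval runs from -0.6367 to -0.5321.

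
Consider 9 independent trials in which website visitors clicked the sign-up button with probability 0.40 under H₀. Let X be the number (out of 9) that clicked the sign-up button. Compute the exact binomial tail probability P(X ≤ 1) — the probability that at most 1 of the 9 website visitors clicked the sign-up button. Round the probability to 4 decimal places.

P = 0.0705

X ~ Binomial(n=9, p=0.40).
P(X ≤ 1) = C(9,0)·0.40^0·0.60^9 + C(9,1)·0.40^1·0.60^8.
= 0.010078 + 0.060466 = 0.0705.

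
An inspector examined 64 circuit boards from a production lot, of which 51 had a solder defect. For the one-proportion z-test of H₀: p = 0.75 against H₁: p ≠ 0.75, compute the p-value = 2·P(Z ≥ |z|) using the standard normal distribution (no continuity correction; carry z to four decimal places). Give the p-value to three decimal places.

The sample proportion is 51/64 = 0.79688.
SE₀ = √(0.75·0.25/64) = 0.054127.
Test statistic (full precision, shown to 4 dp): z = (51/64 − 0.75)/SE₀ ≈ 0.8660.
From the standard normal, 2·P(Z ≥ |z|) = 0.386.

p-value = 0.386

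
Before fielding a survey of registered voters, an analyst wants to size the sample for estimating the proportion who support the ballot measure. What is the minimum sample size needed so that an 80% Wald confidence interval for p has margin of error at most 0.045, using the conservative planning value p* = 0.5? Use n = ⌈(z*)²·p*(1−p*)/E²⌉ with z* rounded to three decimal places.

n = 203

For 80% confidence, z* = 1.282.
p*(1−p*) = 0.50·0.50 = 0.2500.
Required n before rounding: 1.643524 × 0.2500 / 0.045² = 202.904.
⌈202.904⌉ = 203.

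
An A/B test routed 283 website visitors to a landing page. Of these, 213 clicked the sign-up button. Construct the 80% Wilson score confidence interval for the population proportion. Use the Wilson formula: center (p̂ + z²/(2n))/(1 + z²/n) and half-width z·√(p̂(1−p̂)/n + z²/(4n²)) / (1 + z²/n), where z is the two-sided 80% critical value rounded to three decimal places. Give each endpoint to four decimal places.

(0.7184, 0.7840)

Here p̂ = 213/283 = 0.75265 and z = 1.282 (z² = 1.643524).
1 + z²/n = 1.005808.
Center = (0.75265 + 0.002904)/1.005808 = 0.75119.
Radicand: p̂(1−p̂)/n + z²/(4n²) = 0.000657837 + 0.000005130 = 0.000662967.
Half-width = z·√(radicand)/denom = 1.282·0.025748/1.005808 = 0.03282.
So the interval runs from 0.7184 to 0.7840.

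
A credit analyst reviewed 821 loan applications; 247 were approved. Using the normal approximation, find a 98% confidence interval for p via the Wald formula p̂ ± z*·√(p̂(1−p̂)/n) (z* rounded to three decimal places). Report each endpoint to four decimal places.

The sample proportion is 247/821 = 0.30085.
SE(p̂) = √(0.30085·0.69915/821) = 0.016006.
z* = 2.326 at the 98% level.
Margin = 2.326·0.016006 = 0.03723.
CI: 0.30085 ± 0.03723 = (0.2636, 0.3381).

(0.2636, 0.3381)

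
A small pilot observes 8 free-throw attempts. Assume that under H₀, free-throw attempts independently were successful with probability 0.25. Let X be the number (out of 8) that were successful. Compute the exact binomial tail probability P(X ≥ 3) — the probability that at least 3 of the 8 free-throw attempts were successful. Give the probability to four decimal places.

P = 0.3215

X ~ Binomial(n=8, p=0.25).
P(X ≥ 3) = Σ_{j=3}^{8} C(8,j)·0.25^j·0.75^{8−j}.
= 0.207642 + 0.086517 + 0.023071 + 0.003845 + 0.000366 + 0.000015 = 0.3215.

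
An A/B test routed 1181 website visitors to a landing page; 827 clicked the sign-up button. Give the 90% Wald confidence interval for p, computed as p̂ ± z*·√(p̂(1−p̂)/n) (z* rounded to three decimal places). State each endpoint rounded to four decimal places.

(0.6783, 0.7222)

Sample proportion p̂ = 827/1181 = 0.70025.
Standard error of p̂: √(0.209898/1181) = √0.000177729 = 0.013332.
The 90% critical value is z* = 1.645.
Margin of error: 1.645 × 0.013332 = 0.02193.
CI: 0.70025 ± 0.02193 = (0.6783, 0.7222).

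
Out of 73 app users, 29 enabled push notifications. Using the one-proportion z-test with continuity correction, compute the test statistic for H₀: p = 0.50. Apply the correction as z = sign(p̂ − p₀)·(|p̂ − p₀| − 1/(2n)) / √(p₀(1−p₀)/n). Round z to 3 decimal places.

z = -1.639

With x = 29 successes in n = 73, p̂ = 0.39726. p̂ − p₀ = -0.102740.
1/(2n) = 0.006849.
Corrected numerator: |-0.102740| − 0.006849 = 0.095891.
SE₀ = √(0.50·0.50/73) = 0.058521.
z = −0.095891/0.058521 = -1.639.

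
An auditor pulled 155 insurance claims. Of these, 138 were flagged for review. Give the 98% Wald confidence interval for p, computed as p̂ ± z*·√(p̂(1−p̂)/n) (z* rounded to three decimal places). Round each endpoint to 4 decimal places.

p̂ = 138/155 = 0.89032.
SE = √(p̂(1−p̂)/n) = √(0.097648/155) = 0.025100.
z* = 2.326 at the 98% level.
Margin of error: 2.326 × 0.025100 = 0.05838.
CI: 0.89032 ± 0.05838 = (0.8319, 0.9487).

(0.8319, 0.9487)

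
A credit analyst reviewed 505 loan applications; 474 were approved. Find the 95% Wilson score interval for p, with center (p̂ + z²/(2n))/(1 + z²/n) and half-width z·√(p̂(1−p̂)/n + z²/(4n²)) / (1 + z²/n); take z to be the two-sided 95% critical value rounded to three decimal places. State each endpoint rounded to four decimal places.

(0.9142, 0.9564)

Here p̂ = 474/505 = 0.93861 and z = 1.960 (z² = 3.841600).
1 + z²/n = 1.007607.
Adjusted center: (0.93861 + z²/(2n))/1.007607 = 0.93530.
Radicand: p̂(1−p̂)/n + z²/(4n²) = 0.000114095 + 0.000003766 = 0.000117861.
Half-width = 1.960·√0.000117861/1.007607 = 0.02112.
CI: 0.93530 ± 0.02112 = (0.9142, 0.9564).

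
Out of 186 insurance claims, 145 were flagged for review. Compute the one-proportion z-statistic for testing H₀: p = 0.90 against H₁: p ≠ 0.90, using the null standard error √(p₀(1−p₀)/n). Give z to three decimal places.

z = -5.475

The sample proportion is 145/186 = 0.77957.
SE₀ = √(0.90·0.10/186) = 0.021997.
Test statistic: z = -0.12043/0.021997 = -5.475.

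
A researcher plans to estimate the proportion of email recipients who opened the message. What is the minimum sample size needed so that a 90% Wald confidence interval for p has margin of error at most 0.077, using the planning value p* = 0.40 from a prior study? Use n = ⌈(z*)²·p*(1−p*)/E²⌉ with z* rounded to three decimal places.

n = 110

z* = 1.645 at the 90% level.
p*(1−p*) = 0.40·0.60 = 0.2400.
(z*)²·p*(1−p*)/E² = 2.706025·0.2400/0.005929 = 109.537.
Rounding up, n = 110.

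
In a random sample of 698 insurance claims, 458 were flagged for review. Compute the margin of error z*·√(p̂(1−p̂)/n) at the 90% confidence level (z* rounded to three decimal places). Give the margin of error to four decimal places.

ME = 0.0296

With x = 458 successes in n = 698, p̂ = 0.65616.
SE(p̂) = √(0.65616·0.34384/698) = 0.017979.
z* = 1.645 at the 90% level.
So ME = 0.0296.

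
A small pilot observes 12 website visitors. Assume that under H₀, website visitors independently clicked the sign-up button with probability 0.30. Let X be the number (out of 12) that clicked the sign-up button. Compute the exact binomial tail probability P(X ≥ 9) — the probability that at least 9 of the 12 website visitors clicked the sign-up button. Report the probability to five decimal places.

P = 0.00169

X ~ Binomial(n=12, p=0.30).
P(X ≥ 9) = C(12,9)·0.30^9·0.70^3 + C(12,10)·0.30^10·0.70^2 + C(12,11)·0.30^11·0.70^1 + C(12,12)·0.30^12·0.70^0.
= 0.001485 + 0.000191 + 0.000015 + 0.000001 = 0.00169.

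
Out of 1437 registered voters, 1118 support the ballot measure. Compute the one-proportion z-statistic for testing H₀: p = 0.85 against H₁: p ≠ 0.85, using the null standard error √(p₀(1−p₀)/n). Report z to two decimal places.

Sample proportion p̂ = 1118/1437 = 0.77801.
Null standard error: √(0.85·0.15/1437) = √0.000088727 = 0.009419.
z = (0.77801 − 0.85)/0.009419 = -0.07199/0.009419 = -7.64.

z = -7.64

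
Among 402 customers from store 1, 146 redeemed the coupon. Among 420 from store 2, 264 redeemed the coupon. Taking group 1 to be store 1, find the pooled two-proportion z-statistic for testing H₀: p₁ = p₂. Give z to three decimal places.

Sample proportions: p̂₁ = 146/402 = 0.36318 and p̂₂ = 264/420 = 0.62857.
Pooling: p̂ = 410/822 = 0.49878.
Pooled SE = √[0.2499985·0.00486851] ≈ 0.034887.
z = (p̂₁ − p̂₂)/SE = (0.36318 − 0.62857)/0.034887 = -0.26539/0.034887 = -7.607.

z = -7.607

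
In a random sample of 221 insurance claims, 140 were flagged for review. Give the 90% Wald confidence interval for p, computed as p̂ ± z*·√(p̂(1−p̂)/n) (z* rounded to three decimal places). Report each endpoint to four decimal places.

(0.5802, 0.6868)

Sample proportion p̂ = 140/221 = 0.63348.
SE(p̂) = √(0.63348·0.36652/221) = 0.032413.
For 90% confidence, z* = 1.645.
Margin of error: 1.645 × 0.032413 = 0.05332.
So the interval runs from 0.5802 to 0.6868.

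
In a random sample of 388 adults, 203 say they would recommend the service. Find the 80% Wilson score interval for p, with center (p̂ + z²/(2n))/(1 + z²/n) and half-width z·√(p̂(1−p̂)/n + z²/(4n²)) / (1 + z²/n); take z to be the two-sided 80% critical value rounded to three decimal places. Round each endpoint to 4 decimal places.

(0.4907, 0.5555)

p̂ = 203/388 = 0.52320; z = 1.282, so z² = 1.643524.
1 + z²/n = 1.004236.
Center = (0.52320 + 0.002118)/1.004236 = 0.52310.
Radicand: p̂(1−p̂)/n + z²/(4n²) = 0.000642943 + 0.000002729 = 0.000645672.
Half-width = z·√(radicand)/denom = 1.282·0.025410/1.004236 = 0.03244.
CI: 0.52310 ± 0.03244 = (0.4907, 0.5555).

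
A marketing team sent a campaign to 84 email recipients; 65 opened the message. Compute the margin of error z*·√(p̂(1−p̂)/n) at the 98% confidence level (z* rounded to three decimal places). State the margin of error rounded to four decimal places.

p̂ = 65/84 = 0.77381.
SE(p̂) = √(0.77381·0.22619/84) = 0.045647.
z* = 2.326 at the 98% level.
Margin of error = z*·SE = 2.326 × 0.045647 = 0.1062.

ME = 0.1062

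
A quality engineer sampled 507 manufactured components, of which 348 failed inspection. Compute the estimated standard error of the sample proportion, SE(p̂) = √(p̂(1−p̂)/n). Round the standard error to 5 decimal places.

SE = 0.02061

The sample proportion is 348/507 = 0.68639.
p̂(1−p̂) = 0.215259.
SE = √(0.215259/507) = √0.000424574 = 0.02061.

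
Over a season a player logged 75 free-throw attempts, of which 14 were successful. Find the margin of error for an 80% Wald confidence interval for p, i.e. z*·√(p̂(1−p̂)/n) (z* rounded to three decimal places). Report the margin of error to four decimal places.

Sample proportion p̂ = 14/75 = 0.18667.
SE = √(p̂(1−p̂)/n) = √(0.151822/75) = 0.044992.
For 80% confidence, z* = 1.282.
So ME = 0.0577.

ME = 0.0577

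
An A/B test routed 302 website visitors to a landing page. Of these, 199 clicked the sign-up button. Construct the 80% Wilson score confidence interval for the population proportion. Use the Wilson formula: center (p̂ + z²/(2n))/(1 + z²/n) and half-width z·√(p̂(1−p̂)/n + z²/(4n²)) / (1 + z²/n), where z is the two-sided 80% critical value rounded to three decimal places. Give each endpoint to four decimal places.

Here p̂ = 199/302 = 0.65894 and z = 1.282 (z² = 1.643524).
1 + z²/n = 1.005442.
Adjusted center: (0.65894 + z²/(2n))/1.005442 = 0.65808.
Radicand: p̂(1−p̂)/n + z²/(4n²) = 0.000744165 + 0.000004505 = 0.000748670.
Half-width = z·√(radicand)/denom = 1.282·0.027362/1.005442 = 0.03489.
CI: 0.65808 ± 0.03489 = (0.6232, 0.6930).

(0.6232, 0.6930)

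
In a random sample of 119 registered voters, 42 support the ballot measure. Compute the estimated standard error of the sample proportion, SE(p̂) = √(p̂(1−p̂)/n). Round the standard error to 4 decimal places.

p̂ = 42/119 = 0.35294.
p̂(1−p̂) = 0.228373.
Dividing by n and taking the root: √0.001919101 = 0.0438.

SE = 0.0438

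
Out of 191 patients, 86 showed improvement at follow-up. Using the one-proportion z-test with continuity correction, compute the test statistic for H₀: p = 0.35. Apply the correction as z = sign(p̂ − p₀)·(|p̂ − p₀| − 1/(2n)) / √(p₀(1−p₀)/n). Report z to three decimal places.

z = 2.829

With x = 86 successes in n = 191, p̂ = 0.45026. p̂ − p₀ = 0.100262.
1/(2n) = 0.002618.
Corrected numerator: |0.100262| − 0.002618 = 0.097644.
SE₀ = √(0.35·0.65/191) = 0.034512.
z = +0.097644/0.034512 = 2.829.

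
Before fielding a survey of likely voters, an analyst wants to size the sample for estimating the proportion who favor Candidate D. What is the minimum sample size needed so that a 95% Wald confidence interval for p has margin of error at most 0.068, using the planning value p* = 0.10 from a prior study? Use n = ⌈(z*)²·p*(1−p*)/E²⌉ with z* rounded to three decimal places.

n = 75

The 95% critical value is z* = 1.960.
p*(1−p*) = 0.0900.
Required n before rounding: 3.841600 × 0.0900 / 0.068² = 74.772.
Rounding up, n = 75.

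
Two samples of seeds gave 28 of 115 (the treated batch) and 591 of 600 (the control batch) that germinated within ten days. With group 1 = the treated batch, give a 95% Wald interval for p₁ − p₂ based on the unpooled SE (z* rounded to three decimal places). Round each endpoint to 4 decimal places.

p̂₁ = 0.24348, p̂₂ = 0.98500, so the observed difference is -0.74152.
SE = √(0.001601710 + 0.000024625) = √0.001626335 = 0.040328.
z* = 1.960 at the 95% level. Margin of error = 0.07904.
Interval: -0.74152 ± 0.07904 → (-0.8206, -0.6625).

(-0.8206, -0.6625)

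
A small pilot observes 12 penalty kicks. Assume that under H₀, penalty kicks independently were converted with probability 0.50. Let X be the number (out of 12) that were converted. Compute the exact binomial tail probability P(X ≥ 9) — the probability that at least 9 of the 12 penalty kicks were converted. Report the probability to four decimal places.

P = 0.0730

X is binomial with n = 12 and p = 0.50.
P(X ≥ 9) = C(12,9)·0.50^9·0.50^3 + C(12,10)·0.50^10·0.50^2 + C(12,11)·0.50^11·0.50^1 + C(12,12)·0.50^12·0.50^0.
= 0.053711 + 0.016113 + 0.002930 + 0.000244 = 0.0730.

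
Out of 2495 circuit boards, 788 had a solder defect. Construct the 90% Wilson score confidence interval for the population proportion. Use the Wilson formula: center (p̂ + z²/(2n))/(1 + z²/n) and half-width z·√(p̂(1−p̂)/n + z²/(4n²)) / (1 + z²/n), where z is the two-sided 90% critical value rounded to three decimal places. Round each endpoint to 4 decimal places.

p̂ = 788/2495 = 0.31583; z = 1.645, so z² = 2.706025.
1 + z²/n = 1.001085.
Adjusted center: (0.31583 + z²/(2n))/1.001085 = 0.31603.
Radicand: p̂(1−p̂)/n + z²/(4n²) = 0.000086606 + 0.000000109 = 0.000086715.
Half-width = z·√(radicand)/denom = 1.645·0.009312/1.001085 = 0.01530.
CI: 0.31603 ± 0.01530 = (0.3007, 0.3313).

(0.3007, 0.3313)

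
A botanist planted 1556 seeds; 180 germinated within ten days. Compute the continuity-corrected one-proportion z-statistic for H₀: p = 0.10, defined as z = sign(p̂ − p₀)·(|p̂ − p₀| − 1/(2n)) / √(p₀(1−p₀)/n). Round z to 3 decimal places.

p̂ = 180/1556 = 0.11568. p̂ − p₀ = 0.015681.
Continuity correction 1/(2n) = 1/3112 = 0.000321.
Corrected numerator: |0.015681| − 0.000321 = 0.015360.
Under H₀, SE = √(p₀(1−p₀)/n) = √(0.10·0.90/1556) = √0.000057841 = 0.007605.
z = (+)0.015360/0.007605 = 2.020.

z = 2.020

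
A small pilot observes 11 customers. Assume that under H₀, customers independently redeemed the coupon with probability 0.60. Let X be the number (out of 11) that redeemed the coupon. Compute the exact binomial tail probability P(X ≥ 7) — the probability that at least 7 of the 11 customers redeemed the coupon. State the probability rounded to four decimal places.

X is binomial with n = 11 and p = 0.60.
P(X ≥ 7) = Σ_{j=7}^{11} C(11,j)·0.60^j·0.40^{11−j}.
= 0.236490 + 0.177367 + 0.088684 + 0.026605 + 0.003628 = 0.5328.

P = 0.5328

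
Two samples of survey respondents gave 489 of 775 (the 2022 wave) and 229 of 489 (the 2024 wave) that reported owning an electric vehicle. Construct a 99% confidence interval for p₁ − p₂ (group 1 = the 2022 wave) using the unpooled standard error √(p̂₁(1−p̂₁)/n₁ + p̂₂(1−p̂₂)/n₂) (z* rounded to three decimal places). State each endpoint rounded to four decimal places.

(0.0894, 0.2360)

p̂₁ = 489/775 = 0.63097, p̂₂ = 229/489 = 0.46830; p̂₁ − p̂₂ = 0.16267.
Unpooled SE = √(p̂₁(1−p̂₁)/n₁ + p̂₂(1−p̂₂)/n₂) = √(0.000300448 + 0.000509193) = 0.028454.
The 99% critical value is z* = 2.576. Margin = 2.576·0.028454 = 0.07330.
CI: 0.16267 ± 0.07330 = (0.0894, 0.2360).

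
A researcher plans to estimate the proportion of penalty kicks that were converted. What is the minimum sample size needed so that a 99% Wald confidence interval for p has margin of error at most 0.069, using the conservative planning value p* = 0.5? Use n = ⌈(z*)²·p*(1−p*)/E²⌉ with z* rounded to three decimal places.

For 99% confidence, z* = 2.576.
p*(1−p*) = 0.50·0.50 = 0.2500.
Required n before rounding: 6.635776 × 0.2500 / 0.069² = 348.444.
Rounding up, n = 349.

n = 349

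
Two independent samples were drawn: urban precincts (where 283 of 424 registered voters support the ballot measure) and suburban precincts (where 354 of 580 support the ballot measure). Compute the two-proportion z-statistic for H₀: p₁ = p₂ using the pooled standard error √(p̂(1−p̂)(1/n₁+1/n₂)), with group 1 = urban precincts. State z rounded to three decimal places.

Sample proportions: p̂₁ = 283/424 = 0.66745 and p̂₂ = 354/580 = 0.61034.
Pooling: p̂ = 637/1004 = 0.63446.
SE = √[p̂(1−p̂)(1/n₁+1/n₂)] = √[0.63446·0.36554·(1/424+1/580)] ≈ 0.030771.
z = 0.05711/0.030771 = 1.856.

z = 1.856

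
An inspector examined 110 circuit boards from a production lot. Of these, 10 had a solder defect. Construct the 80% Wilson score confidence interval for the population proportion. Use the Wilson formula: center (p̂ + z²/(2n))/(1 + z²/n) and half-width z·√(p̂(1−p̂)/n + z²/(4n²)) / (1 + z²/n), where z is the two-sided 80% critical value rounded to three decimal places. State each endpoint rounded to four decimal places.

Here p̂ = 10/110 = 0.09091 and z = 1.282 (z² = 1.643524).
Denominator 1 + z²/n = 1 + 1.643524/110 = 1.014941.
Center = (0.09091 + 0.007471)/1.014941 = 0.09693.
Radicand: p̂(1−p̂)/n + z²/(4n²) = 0.000751315 + 0.000033957 = 0.000785272.
Half-width = z·√(radicand)/denom = 1.282·0.028023/1.014941 = 0.03540.
CI: 0.09693 ± 0.03540 = (0.0615, 0.1323).

(0.0615, 0.1323)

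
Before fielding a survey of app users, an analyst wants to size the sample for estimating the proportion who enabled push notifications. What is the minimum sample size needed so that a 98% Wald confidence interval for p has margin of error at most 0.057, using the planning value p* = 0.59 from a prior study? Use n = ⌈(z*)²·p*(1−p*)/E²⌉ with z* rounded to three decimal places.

n = 403

The 98% critical value is z* = 2.326.
p*(1−p*) = 0.2419.
(z*)²·p*(1−p*)/E² = 5.410276·0.2419/0.003249 = 402.815.
Rounding up, n = 403.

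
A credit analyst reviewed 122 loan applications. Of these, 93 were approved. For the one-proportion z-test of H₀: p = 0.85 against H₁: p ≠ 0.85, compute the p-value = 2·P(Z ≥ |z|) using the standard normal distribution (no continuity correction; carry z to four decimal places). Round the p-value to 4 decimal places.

Sample proportion p̂ = 93/122 = 0.76230.
Under H₀, SE = √(p₀(1−p₀)/n) = √(0.85·0.15/122) = √0.001045082 = 0.032328.
Test statistic (full precision, shown to 4 dp): z = (93/122 − 0.85)/SE₀ ≈ -2.7130.
p-value = 2·P(Z ≥ |z|) with z = -2.7130 → 0.0067.

p-value = 0.0067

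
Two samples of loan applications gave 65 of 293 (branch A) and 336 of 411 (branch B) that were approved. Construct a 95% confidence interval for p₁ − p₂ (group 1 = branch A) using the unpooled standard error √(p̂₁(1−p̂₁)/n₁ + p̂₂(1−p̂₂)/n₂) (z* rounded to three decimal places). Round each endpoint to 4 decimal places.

p̂₁ = 65/293 = 0.22184, p̂₂ = 336/411 = 0.81752; p̂₁ − p̂₂ = -0.59568.
SE = √(0.000589176 + 0.000362974) = √0.000952150 = 0.030857.
For 95% confidence, z* = 1.960. Margin of error = 0.06048.
So the interval runs from -0.6562 to -0.5352.

(-0.6562, -0.5352)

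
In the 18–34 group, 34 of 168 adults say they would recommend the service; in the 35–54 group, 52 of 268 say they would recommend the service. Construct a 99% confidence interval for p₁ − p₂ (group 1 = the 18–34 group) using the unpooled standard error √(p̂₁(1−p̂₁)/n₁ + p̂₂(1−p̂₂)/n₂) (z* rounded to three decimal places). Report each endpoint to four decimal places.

(-0.0929, 0.1096)

p̂₁ = 34/168 = 0.20238, p̂₂ = 52/268 = 0.19403; p̂₁ − p̂₂ = 0.00835.
Unpooled SE = √(p̂₁(1−p̂₁)/n₁ + p̂₂(1−p̂₂)/n₂) = √(0.000960851 + 0.000583516) = 0.039298.
For 99% confidence, z* = 2.576. Margin of error = 0.10123.
CI: 0.00835 ± 0.10123 = (-0.0929, 0.1096).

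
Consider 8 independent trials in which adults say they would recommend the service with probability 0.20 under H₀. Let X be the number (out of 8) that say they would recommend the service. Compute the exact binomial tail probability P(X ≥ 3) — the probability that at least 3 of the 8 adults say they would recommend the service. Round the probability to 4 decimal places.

X ~ Binomial(n=8, p=0.20).
P(X ≥ 3) = Σ_{j=3}^{8} C(8,j)·0.20^j·0.80^{8−j}.
= 0.146801 + 0.045875 + 0.009175 + 0.001147 + 0.000082 + 0.000003 = 0.2031.

P = 0.2031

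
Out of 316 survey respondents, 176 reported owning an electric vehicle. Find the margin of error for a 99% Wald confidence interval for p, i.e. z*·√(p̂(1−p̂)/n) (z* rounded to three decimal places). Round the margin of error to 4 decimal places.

ME = 0.0720

With x = 176 successes in n = 316, p̂ = 0.55696.
Standard error of p̂: √(0.246755/316) = √0.000780871 = 0.027944.
The 99% critical value is z* = 2.576.
Margin of error = z*·SE = 2.576 × 0.027944 = 0.0720.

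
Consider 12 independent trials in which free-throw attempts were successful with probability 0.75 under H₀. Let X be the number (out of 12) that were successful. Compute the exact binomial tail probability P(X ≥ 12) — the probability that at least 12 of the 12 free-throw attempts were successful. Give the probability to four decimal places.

P = 0.0317

X is binomial with n = 12 and p = 0.75.
P(X ≥ 12) = C(12,12)·0.75^12·0.25^0.
= 0.031676 = 0.0317.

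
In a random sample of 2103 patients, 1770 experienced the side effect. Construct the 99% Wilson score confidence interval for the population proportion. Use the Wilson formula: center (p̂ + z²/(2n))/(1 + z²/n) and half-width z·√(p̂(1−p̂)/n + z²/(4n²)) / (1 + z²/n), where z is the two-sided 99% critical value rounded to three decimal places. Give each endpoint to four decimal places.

(0.8201, 0.8611)

p̂ = 1770/2103 = 0.84165; z = 2.576, so z² = 6.635776.
1 + z²/n = 1.003155.
Adjusted center: (0.84165 + z²/(2n))/1.003155 = 0.84058.
Radicand: p̂(1−p̂)/n + z²/(4n²) = 0.000063372 + 0.000000375 = 0.000063747.
Half-width = 2.576·√0.000063747/1.003155 = 0.02050.
So the interval runs from 0.8201 to 0.8611.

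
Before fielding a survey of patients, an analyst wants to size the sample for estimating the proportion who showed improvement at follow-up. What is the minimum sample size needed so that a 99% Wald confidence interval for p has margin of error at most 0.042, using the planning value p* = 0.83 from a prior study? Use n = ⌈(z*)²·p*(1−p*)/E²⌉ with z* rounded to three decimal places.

n = 531

For 99% confidence, z* = 2.576.
p*(1−p*) = 0.83·0.17 = 0.1411.
Required n before rounding: 6.635776 × 0.1411 / 0.042² = 530.787.
Rounding up, n = 531.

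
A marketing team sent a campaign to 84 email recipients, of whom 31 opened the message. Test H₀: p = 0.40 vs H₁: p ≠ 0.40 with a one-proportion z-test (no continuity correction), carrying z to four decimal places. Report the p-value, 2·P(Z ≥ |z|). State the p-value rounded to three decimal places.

p-value = 0.563

The sample proportion is 31/84 = 0.36905.
Under H₀, SE = √(p₀(1−p₀)/n) = √(0.40·0.60/84) = √0.002857143 = 0.053452.
Test statistic (full precision, shown to 4 dp): z = (31/84 − 0.40)/SE₀ ≈ -0.5791.
p-value = 2·P(Z ≥ |z|) with z = -0.5791 → 0.563.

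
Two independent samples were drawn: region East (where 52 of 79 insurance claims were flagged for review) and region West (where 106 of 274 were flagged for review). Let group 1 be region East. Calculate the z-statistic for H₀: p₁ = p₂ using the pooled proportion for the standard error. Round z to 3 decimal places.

z = 4.274

Sample proportions: p̂₁ = 52/79 = 0.65823 and p̂₂ = 106/274 = 0.38686.
Pooling: p̂ = 158/353 = 0.44759.
SE = √[p̂(1−p̂)(1/n₁+1/n₂)] = √[0.44759·0.55241·(1/79+1/274)] ≈ 0.063499.
z = (p̂₁ − p̂₂)/SE = (0.65823 − 0.38686)/0.063499 = 0.27137/0.063499 = 4.274.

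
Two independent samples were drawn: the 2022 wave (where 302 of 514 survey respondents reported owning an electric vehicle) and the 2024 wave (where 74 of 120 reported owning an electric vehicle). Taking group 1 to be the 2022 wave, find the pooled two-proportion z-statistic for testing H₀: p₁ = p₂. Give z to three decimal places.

z = -0.585

Sample proportions: p̂₁ = 302/514 = 0.58755 and p̂₂ = 74/120 = 0.61667.
Pooling: p̂ = 376/634 = 0.59306.
Pooled SE = √[0.2413398·0.01027886] ≈ 0.049807.
z = (p̂₁ − p̂₂)/SE = (0.58755 − 0.61667)/0.049807 = -0.02912/0.049807 = -0.585.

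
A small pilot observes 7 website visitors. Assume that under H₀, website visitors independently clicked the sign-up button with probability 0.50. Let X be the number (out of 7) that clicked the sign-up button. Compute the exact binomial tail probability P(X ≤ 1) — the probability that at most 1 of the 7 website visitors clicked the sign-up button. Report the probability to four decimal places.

X ~ Binomial(n=7, p=0.50).
P(X ≤ 1) = C(7,0)·0.50^0·0.50^7 + C(7,1)·0.50^1·0.50^6.
= 0.007812 + 0.054688 = 0.0625.

P = 0.0625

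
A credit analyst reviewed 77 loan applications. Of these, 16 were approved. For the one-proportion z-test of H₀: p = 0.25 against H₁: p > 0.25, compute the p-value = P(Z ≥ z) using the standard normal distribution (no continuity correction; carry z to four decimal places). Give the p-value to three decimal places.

With x = 16 successes in n = 77, p̂ = 0.20779.
SE₀ = √(0.25·0.75/77) = 0.049346.
z = (p̂ − p₀)/SE = (16/77 − 0.25)/0.049346 ≈ -0.8553.
p-value = P(Z ≥ z) with z = -0.8553 → 0.804.

p-value = 0.804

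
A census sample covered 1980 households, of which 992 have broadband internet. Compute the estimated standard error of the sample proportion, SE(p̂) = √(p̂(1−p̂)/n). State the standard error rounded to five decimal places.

p̂ = 992/1980 = 0.50101.
p̂(1−p̂) = 0.50101·0.49899 = 0.249999.
SE = √(0.249999/1980) = 0.01124.

SE = 0.01124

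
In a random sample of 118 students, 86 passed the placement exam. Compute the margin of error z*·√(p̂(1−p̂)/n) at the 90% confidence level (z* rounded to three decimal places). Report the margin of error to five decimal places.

The sample proportion is 86/118 = 0.72881.
SE = √(p̂(1−p̂)/n) = √(0.197644/118) = 0.040926.
For 90% confidence, z* = 1.645.
So ME = 0.06732.

ME = 0.06732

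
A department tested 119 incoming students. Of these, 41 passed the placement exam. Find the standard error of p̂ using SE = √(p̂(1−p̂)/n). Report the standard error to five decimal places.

p̂ = 41/119 = 0.34454.
p̂(1−p̂) = 0.225832.
Dividing by n and taking the root: √0.001897748 = 0.04356.

SE = 0.04356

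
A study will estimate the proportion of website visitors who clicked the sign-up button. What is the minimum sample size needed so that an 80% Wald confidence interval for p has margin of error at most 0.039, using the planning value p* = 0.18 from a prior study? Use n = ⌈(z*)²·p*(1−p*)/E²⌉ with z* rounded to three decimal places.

z* = 1.282 at the 80% level.
p*(1−p*) = 0.1476.
(z*)²·p*(1−p*)/E² = 1.643524·0.1476/0.001521 = 159.490.
Rounding up, n = 160.

n = 160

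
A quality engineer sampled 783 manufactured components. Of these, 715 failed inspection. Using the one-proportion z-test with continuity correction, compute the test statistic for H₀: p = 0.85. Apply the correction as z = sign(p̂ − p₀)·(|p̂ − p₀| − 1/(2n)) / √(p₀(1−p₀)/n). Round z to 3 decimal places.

Sample proportion p̂ = 715/783 = 0.91315. p̂ − p₀ = 0.063155.
1/(2n) = 0.000639.
Corrected numerator: |0.063155| − 0.000639 = 0.062516.
Under H₀, SE = √(p₀(1−p₀)/n) = √(0.85·0.15/783) = √0.000162835 = 0.012761.
z = +0.062516/0.012761 = 4.899.

z = 4.899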